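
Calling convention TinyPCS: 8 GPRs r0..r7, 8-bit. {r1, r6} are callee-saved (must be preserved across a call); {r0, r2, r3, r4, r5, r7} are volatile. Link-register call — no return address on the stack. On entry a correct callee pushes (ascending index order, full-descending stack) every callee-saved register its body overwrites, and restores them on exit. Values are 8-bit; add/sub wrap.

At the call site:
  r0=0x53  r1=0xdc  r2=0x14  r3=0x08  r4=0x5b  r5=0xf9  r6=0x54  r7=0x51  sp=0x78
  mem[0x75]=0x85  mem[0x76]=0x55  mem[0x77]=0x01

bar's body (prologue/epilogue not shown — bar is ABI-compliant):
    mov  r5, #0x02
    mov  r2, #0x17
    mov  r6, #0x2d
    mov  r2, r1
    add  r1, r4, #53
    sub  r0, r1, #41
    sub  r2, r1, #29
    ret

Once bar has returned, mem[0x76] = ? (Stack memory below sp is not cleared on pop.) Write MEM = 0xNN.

prologue: push r1 → mem[0x77]=0xdc, sp=0x77
prologue: push r6 → mem[0x76]=0x54, sp=0x76
body[0] mov  r5, #0x02 → r5=0x02
body[1] mov  r2, #0x17 → r2=0x17
body[2] mov  r6, #0x2d → r6=0x2d
body[3] mov  r2, r1 → r2=0xdc
body[4] add  r1, r4, #53 → r1=0x90
body[5] sub  r0, r1, #41 → r0=0x67
body[6] sub  r2, r1, #29 → r2=0x73
epilogue: pop r6=0x54, sp=0x77
epilogue: pop r1=0xdc, sp=0x78
prologue pushed ['r1', 'r6'] at ['0x77', '0x76']

MEM = 0x54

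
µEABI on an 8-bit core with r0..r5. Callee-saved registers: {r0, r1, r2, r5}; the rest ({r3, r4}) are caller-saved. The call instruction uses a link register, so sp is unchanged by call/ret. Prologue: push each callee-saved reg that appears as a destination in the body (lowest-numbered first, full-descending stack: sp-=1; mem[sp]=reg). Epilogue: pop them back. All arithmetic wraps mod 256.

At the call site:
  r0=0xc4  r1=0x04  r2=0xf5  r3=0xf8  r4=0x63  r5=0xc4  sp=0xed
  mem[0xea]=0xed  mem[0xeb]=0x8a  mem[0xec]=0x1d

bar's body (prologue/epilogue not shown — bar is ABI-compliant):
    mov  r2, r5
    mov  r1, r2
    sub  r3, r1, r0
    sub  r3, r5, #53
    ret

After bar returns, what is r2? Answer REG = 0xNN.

REG = 0xf5

prologue: push r1 -> mem[0xec]=0x04, sp=0xec
prologue: push r2 -> mem[0xeb]=0xf5, sp=0xeb
body[0] mov  r2, r5 -> r2=0xc4
body[1] mov  r1, r2 -> r1=0xc4
body[2] sub  r3, r1, r0 -> r3=0x00
body[3] sub  r3, r5, #53 -> r3=0x8f
epilogue: pop r2=0xf5, sp=0xec
epilogue: pop r1=0x04, sp=0xed
r2 is callee-saved -> restored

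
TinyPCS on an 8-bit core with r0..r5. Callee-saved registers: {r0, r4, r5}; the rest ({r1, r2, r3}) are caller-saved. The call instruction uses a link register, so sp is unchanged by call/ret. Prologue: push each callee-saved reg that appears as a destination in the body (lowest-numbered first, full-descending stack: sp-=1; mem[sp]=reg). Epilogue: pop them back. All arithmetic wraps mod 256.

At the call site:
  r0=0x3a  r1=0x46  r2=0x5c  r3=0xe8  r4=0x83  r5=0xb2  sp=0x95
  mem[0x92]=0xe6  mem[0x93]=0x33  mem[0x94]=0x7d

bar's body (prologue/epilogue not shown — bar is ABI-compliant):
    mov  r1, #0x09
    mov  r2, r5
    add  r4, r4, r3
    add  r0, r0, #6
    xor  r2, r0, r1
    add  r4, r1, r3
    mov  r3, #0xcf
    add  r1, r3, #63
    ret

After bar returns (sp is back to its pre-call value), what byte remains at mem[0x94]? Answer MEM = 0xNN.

prologue: push r0 → mem[0x94]=0x3a, sp=0x94
prologue: push r4 → mem[0x93]=0x83, sp=0x93
body[0] mov  r1, #0x09 → r1=0x09
body[1] mov  r2, r5 → r2=0xb2
body[2] add  r4, r4, r3 → r4=0x6b
body[3] add  r0, r0, #6 → r0=0x40
body[4] xor  r2, r0, r1 → r2=0x49
body[5] add  r4, r1, r3 → r4=0xf1
body[6] mov  r3, #0xcf → r3=0xcf
body[7] add  r1, r3, #63 → r1=0x0e
epilogue: pop r4=0x83, sp=0x94
epilogue: pop r0=0x3a, sp=0x95
prologue pushed ['r0', 'r4'] at ['0x94', '0x93']

MEM = 0x3a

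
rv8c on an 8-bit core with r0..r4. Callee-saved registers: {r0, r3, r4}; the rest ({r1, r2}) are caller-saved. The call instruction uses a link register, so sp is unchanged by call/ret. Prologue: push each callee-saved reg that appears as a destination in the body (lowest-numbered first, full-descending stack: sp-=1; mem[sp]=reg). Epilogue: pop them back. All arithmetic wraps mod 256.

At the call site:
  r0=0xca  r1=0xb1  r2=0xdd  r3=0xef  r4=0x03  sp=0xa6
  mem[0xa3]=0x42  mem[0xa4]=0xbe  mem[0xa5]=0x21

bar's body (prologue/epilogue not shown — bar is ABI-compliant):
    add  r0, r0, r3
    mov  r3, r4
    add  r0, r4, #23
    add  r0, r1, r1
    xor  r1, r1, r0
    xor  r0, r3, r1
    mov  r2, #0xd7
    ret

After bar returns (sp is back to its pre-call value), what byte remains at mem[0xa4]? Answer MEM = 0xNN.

prologue: push r0 -> mem[0xa5]=0xca, sp=0xa5
prologue: push r3 -> mem[0xa4]=0xef, sp=0xa4
body[0] add  r0, r0, r3 -> r0=0xb9
body[1] mov  r3, r4 -> r3=0x03
body[2] add  r0, r4, #23 -> r0=0x1a
body[3] add  r0, r1, r1 -> r0=0x62
body[4] xor  r1, r1, r0 -> r1=0xd3
body[5] xor  r0, r3, r1 -> r0=0xd0
body[6] mov  r2, #0xd7 -> r2=0xd7
epilogue: pop r3=0xef, sp=0xa5
epilogue: pop r0=0xca, sp=0xa6
prologue pushed ['r0', 'r3'] at ['0xa5', '0xa4']

MEM = 0xef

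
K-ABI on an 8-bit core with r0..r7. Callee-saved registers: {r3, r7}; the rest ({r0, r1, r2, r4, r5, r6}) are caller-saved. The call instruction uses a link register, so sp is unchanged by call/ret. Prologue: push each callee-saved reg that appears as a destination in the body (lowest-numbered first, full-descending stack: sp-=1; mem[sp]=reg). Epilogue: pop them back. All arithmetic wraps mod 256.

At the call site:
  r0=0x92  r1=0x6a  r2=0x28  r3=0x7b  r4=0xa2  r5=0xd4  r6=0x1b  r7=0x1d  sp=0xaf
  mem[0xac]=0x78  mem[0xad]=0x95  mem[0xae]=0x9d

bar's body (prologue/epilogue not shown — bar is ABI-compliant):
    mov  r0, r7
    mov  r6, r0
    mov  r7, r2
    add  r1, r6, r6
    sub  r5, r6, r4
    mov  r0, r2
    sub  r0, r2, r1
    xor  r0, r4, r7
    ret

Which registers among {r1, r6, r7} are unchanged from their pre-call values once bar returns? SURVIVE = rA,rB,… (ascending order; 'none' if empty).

prologue: push r7 -> mem[0xae]=0x1d, sp=0xae
body[0] mov  r0, r7 -> r0=0x1d
body[1] mov  r6, r0 -> r6=0x1d
body[2] mov  r7, r2 -> r7=0x28
body[3] add  r1, r6, r6 -> r1=0x3a
body[4] sub  r5, r6, r4 -> r5=0x7b
body[5] mov  r0, r2 -> r0=0x28
body[6] sub  r0, r2, r1 -> r0=0xee
body[7] xor  r0, r4, r7 -> r0=0x8a
epilogue: pop r7=0x1d, sp=0xaf
r1: caller-saved, written=True
r6: caller-saved, written=True
r7: callee-saved, written=True

SURVIVE = r7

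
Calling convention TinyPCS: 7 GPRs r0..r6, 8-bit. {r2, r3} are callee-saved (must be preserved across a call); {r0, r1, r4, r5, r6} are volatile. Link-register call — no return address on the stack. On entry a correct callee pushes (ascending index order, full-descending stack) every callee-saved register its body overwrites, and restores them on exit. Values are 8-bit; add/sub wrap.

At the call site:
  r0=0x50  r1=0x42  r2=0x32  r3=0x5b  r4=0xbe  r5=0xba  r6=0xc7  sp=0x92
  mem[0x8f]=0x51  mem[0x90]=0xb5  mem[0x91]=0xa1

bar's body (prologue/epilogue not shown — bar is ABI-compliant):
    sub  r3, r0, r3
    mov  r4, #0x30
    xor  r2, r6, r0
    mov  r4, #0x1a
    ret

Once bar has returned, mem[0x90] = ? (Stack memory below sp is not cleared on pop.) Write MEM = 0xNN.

prologue: push r2 -> mem[0x91]=0x32, sp=0x91
prologue: push r3 -> mem[0x90]=0x5b, sp=0x90
body[0] sub  r3, r0, r3 -> r3=0xf5
body[1] mov  r4, #0x30 -> r4=0x30
body[2] xor  r2, r6, r0 -> r2=0x97
body[3] mov  r4, #0x1a -> r4=0x1a
epilogue: pop r3=0x5b, sp=0x91
epilogue: pop r2=0x32, sp=0x92
prologue pushed ['r2', 'r3'] at ['0x91', '0x90']

MEM = 0x5b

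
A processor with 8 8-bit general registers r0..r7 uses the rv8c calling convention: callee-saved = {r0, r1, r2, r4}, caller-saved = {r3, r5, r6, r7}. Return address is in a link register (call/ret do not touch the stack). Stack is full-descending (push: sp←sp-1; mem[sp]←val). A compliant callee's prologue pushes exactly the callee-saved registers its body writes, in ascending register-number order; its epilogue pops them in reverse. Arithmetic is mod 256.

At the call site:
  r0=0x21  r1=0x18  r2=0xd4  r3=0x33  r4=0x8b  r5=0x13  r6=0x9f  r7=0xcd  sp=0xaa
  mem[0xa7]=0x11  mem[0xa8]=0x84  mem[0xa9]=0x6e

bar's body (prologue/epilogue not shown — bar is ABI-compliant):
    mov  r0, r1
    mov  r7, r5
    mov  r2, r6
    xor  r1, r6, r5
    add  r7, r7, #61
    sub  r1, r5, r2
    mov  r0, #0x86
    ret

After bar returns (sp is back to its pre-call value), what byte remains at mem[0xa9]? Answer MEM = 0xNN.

MEM = 0x21

prologue: push r0 -> mem[0xa9]=0x21, sp=0xa9
prologue: push r1 -> mem[0xa8]=0x18, sp=0xa8
prologue: push r2 -> mem[0xa7]=0xd4, sp=0xa7
body[0] mov  r0, r1 -> r0=0x18
body[1] mov  r7, r5 -> r7=0x13
body[2] mov  r2, r6 -> r2=0x9f
body[3] xor  r1, r6, r5 -> r1=0x8c
body[4] add  r7, r7, #61 -> r7=0x50
body[5] sub  r1, r5, r2 -> r1=0x74
body[6] mov  r0, #0x86 -> r0=0x86
epilogue: pop r2=0xd4, sp=0xa8
epilogue: pop r1=0x18, sp=0xa9
epilogue: pop r0=0x21, sp=0xaa
prologue pushed ['r0', 'r1', 'r2'] at ['0xa9', '0xa8', '0xa7']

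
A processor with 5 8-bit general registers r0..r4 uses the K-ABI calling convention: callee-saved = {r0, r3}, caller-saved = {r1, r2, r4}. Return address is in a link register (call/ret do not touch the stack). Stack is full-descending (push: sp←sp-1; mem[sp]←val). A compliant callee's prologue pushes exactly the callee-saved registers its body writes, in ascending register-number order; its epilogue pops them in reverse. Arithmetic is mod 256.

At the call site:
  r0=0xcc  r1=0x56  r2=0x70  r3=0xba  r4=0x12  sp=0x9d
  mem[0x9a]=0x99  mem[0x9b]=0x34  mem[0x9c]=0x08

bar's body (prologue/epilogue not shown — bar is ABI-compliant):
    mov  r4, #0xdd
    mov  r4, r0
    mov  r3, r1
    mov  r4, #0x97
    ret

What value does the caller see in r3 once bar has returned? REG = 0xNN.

prologue: push r3 -> mem[0x9c]=0xba, sp=0x9c
body[0] mov  r4, #0xdd -> r4=0xdd
body[1] mov  r4, r0 -> r4=0xcc
body[2] mov  r3, r1 -> r3=0x56
body[3] mov  r4, #0x97 -> r4=0x97
epilogue: pop r3=0xba, sp=0x9d
r3 is callee-saved -> restored

REG = 0xba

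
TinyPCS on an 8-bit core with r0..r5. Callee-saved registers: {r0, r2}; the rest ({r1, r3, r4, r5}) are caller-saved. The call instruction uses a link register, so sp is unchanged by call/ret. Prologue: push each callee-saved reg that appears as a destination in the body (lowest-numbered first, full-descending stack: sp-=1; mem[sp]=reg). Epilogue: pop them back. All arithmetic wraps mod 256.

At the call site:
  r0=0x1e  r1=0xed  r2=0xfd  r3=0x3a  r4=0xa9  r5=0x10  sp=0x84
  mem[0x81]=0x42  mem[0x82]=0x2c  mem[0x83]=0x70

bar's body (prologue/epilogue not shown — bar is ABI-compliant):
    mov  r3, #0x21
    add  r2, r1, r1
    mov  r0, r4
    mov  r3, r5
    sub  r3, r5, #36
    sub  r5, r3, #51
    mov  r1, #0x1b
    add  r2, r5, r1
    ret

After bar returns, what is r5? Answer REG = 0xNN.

REG = 0xb9

prologue: push r0 → mem[0x83]=0x1e, sp=0x83
prologue: push r2 → mem[0x82]=0xfd, sp=0x82
body[0] mov  r3, #0x21 → r3=0x21
body[1] add  r2, r1, r1 → r2=0xda
body[2] mov  r0, r4 → r0=0xa9
body[3] mov  r3, r5 → r3=0x10
body[4] sub  r3, r5, #36 → r3=0xec
body[5] sub  r5, r3, #51 → r5=0xb9
body[6] mov  r1, #0x1b → r1=0x1b
body[7] add  r2, r5, r1 → r2=0xd4
epilogue: pop r2=0xfd, sp=0x83
epilogue: pop r0=0x1e, sp=0x84
r5 is caller-saved → body value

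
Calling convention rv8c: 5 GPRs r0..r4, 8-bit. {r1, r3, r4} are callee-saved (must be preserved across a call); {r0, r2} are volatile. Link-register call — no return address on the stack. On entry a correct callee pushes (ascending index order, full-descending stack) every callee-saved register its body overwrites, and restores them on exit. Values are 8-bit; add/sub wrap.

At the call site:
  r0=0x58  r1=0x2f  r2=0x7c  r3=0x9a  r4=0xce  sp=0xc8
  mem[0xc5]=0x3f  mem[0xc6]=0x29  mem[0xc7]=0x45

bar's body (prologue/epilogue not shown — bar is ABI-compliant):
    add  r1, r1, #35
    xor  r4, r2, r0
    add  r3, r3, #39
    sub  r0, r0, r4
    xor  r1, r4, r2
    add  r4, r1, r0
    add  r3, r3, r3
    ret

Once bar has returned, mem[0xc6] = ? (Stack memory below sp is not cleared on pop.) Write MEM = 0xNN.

MEM = 0x9a

prologue: push r1 -> mem[0xc7]=0x2f, sp=0xc7
prologue: push r3 -> mem[0xc6]=0x9a, sp=0xc6
prologue: push r4 -> mem[0xc5]=0xce, sp=0xc5
body[0] add  r1, r1, #35 -> r1=0x52
body[1] xor  r4, r2, r0 -> r4=0x24
body[2] add  r3, r3, #39 -> r3=0xc1
body[3] sub  r0, r0, r4 -> r0=0x34
body[4] xor  r1, r4, r2 -> r1=0x58
body[5] add  r4, r1, r0 -> r4=0x8c
body[6] add  r3, r3, r3 -> r3=0x82
epilogue: pop r4=0xce, sp=0xc6
epilogue: pop r3=0x9a, sp=0xc7
epilogue: pop r1=0x2f, sp=0xc8
prologue pushed ['r1', 'r3', 'r4'] at ['0xc7', '0xc6', '0xc5']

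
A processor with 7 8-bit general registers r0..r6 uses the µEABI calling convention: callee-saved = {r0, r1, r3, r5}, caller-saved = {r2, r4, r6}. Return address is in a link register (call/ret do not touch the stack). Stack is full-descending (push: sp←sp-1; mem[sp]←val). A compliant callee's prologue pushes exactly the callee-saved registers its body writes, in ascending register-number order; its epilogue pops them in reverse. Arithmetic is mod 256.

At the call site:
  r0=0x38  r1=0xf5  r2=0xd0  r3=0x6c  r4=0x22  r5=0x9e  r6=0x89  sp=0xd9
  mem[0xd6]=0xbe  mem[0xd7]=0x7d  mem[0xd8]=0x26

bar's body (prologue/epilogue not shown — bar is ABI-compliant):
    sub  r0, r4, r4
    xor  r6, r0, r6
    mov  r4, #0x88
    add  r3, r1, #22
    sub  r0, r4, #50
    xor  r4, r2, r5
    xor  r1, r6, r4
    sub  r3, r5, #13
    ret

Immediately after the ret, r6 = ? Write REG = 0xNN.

REG = 0x89

prologue: push r0 → mem[0xd8]=0x38, sp=0xd8
prologue: push r1 → mem[0xd7]=0xf5, sp=0xd7
prologue: push r3 → mem[0xd6]=0x6c, sp=0xd6
body[0] sub  r0, r4, r4 → r0=0x00
body[1] xor  r6, r0, r6 → r6=0x89
body[2] mov  r4, #0x88 → r4=0x88
body[3] add  r3, r1, #22 → r3=0x0b
body[4] sub  r0, r4, #50 → r0=0x56
body[5] xor  r4, r2, r5 → r4=0x4e
body[6] xor  r1, r6, r4 → r1=0xc7
body[7] sub  r3, r5, #13 → r3=0x91
epilogue: pop r3=0x6c, sp=0xd7
epilogue: pop r1=0xf5, sp=0xd8
epilogue: pop r0=0x38, sp=0xd9
r6 is caller-saved → body value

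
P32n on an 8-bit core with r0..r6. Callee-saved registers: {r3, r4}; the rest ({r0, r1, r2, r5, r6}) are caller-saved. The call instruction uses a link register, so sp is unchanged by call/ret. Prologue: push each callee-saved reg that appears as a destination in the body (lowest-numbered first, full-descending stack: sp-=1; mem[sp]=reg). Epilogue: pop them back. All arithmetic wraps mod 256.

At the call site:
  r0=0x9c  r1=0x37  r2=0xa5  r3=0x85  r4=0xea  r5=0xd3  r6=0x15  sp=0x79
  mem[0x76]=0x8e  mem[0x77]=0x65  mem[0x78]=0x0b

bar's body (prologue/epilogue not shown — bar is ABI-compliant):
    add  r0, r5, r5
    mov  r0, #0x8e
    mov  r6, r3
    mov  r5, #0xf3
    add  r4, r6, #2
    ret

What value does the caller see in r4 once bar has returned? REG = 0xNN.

prologue: push r4 → mem[0x78]=0xea, sp=0x78
body[0] add  r0, r5, r5 → r0=0xa6
body[1] mov  r0, #0x8e → r0=0x8e
body[2] mov  r6, r3 → r6=0x85
body[3] mov  r5, #0xf3 → r5=0xf3
body[4] add  r4, r6, #2 → r4=0x87
epilogue: pop r4=0xea, sp=0x79
r4 is callee-saved → restored

REG = 0xea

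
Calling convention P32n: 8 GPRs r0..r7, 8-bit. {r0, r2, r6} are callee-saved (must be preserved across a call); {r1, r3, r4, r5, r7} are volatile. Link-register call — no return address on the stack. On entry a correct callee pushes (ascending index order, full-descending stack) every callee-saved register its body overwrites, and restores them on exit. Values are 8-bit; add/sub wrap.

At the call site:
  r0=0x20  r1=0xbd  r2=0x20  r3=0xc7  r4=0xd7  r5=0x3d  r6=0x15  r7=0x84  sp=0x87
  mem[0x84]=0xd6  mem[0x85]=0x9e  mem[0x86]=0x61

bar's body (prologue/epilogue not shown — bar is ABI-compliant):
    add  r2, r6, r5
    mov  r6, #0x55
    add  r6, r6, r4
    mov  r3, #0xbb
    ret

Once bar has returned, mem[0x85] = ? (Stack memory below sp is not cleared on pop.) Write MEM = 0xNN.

prologue: push r2 -> mem[0x86]=0x20, sp=0x86
prologue: push r6 -> mem[0x85]=0x15, sp=0x85
body[0] add  r2, r6, r5 -> r2=0x52
body[1] mov  r6, #0x55 -> r6=0x55
body[2] add  r6, r6, r4 -> r6=0x2c
body[3] mov  r3, #0xbb -> r3=0xbb
epilogue: pop r6=0x15, sp=0x86
epilogue: pop r2=0x20, sp=0x87
prologue pushed ['r2', 'r6'] at ['0x86', '0x85']

MEM = 0x15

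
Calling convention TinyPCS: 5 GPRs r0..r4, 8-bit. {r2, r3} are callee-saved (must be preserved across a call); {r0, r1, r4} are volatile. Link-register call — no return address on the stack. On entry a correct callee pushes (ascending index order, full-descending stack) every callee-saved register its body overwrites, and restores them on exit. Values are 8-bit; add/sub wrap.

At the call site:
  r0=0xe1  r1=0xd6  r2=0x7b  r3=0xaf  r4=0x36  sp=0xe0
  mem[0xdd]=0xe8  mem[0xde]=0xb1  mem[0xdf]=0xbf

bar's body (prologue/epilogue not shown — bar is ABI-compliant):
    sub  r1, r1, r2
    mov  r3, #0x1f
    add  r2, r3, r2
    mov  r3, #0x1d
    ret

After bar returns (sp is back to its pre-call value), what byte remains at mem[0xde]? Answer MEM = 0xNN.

prologue: push r2 → mem[0xdf]=0x7b, sp=0xdf
prologue: push r3 → mem[0xde]=0xaf, sp=0xde
body[0] sub  r1, r1, r2 → r1=0x5b
body[1] mov  r3, #0x1f → r3=0x1f
body[2] add  r2, r3, r2 → r2=0x9a
body[3] mov  r3, #0x1d → r3=0x1d
epilogue: pop r3=0xaf, sp=0xdf
epilogue: pop r2=0x7b, sp=0xe0
prologue pushed ['r2', 'r3'] at ['0xdf', '0xde']

MEM = 0xaf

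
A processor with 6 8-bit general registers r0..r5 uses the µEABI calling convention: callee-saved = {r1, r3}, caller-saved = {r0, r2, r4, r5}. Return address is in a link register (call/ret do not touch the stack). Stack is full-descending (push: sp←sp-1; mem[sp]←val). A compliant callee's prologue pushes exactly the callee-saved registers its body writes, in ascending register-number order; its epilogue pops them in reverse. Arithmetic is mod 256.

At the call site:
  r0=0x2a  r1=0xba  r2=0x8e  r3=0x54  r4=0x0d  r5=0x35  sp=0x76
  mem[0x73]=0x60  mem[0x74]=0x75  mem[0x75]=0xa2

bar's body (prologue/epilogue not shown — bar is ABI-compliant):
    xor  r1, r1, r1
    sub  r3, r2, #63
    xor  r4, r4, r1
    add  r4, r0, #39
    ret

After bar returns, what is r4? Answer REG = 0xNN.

REG = 0x51

prologue: push r1 -> mem[0x75]=0xba, sp=0x75
prologue: push r3 -> mem[0x74]=0x54, sp=0x74
body[0] xor  r1, r1, r1 -> r1=0x00
body[1] sub  r3, r2, #63 -> r3=0x4f
body[2] xor  r4, r4, r1 -> r4=0x0d
body[3] add  r4, r0, #39 -> r4=0x51
epilogue: pop r3=0x54, sp=0x75
epilogue: pop r1=0xba, sp=0x76
r4 is caller-saved -> body value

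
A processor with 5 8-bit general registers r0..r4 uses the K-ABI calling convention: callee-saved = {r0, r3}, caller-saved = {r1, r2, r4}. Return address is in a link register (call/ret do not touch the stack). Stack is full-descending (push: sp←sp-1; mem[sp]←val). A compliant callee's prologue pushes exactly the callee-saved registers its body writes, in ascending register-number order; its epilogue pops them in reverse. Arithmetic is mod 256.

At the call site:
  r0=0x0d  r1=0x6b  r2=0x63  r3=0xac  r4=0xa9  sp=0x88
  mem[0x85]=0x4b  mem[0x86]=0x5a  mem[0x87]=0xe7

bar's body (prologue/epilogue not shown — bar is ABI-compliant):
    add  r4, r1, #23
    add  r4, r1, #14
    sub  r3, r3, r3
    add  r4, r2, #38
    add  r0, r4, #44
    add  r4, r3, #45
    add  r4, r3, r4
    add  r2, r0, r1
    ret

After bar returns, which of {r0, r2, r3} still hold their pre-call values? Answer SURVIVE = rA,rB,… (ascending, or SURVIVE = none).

prologue: push r0 → mem[0x87]=0x0d, sp=0x87
prologue: push r3 → mem[0x86]=0xac, sp=0x86
body[0] add  r4, r1, #23 → r4=0x82
body[1] add  r4, r1, #14 → r4=0x79
body[2] sub  r3, r3, r3 → r3=0x00
body[3] add  r4, r2, #38 → r4=0x89
body[4] add  r0, r4, #44 → r0=0xb5
body[5] add  r4, r3, #45 → r4=0x2d
body[6] add  r4, r3, r4 → r4=0x2d
body[7] add  r2, r0, r1 → r2=0x20
epilogue: pop r3=0xac, sp=0x87
epilogue: pop r0=0x0d, sp=0x88
r0: callee-saved, written=True
r2: caller-saved, written=True
r3: callee-saved, written=True

SURVIVE = r0,r3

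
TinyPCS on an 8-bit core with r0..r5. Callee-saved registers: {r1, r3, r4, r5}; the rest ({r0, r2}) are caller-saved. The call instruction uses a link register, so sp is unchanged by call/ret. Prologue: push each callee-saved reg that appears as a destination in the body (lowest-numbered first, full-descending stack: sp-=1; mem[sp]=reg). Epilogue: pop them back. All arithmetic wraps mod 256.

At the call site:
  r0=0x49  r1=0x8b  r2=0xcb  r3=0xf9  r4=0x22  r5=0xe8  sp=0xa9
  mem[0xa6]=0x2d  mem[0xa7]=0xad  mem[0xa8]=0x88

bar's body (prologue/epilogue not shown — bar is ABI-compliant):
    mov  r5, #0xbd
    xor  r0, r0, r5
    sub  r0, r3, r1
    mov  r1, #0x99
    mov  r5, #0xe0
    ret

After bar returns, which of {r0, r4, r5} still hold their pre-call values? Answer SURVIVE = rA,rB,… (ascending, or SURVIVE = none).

SURVIVE = r4,r5

prologue: push r1 → mem[0xa8]=0x8b, sp=0xa8
prologue: push r5 → mem[0xa7]=0xe8, sp=0xa7
body[0] mov  r5, #0xbd → r5=0xbd
body[1] xor  r0, r0, r5 → r0=0xf4
body[2] sub  r0, r3, r1 → r0=0x6e
body[3] mov  r1, #0x99 → r1=0x99
body[4] mov  r5, #0xe0 → r5=0xe0
epilogue: pop r5=0xe8, sp=0xa8
epilogue: pop r1=0x8b, sp=0xa9
r0: caller-saved, written=True
r4: callee-saved, written=False
r5: callee-saved, written=True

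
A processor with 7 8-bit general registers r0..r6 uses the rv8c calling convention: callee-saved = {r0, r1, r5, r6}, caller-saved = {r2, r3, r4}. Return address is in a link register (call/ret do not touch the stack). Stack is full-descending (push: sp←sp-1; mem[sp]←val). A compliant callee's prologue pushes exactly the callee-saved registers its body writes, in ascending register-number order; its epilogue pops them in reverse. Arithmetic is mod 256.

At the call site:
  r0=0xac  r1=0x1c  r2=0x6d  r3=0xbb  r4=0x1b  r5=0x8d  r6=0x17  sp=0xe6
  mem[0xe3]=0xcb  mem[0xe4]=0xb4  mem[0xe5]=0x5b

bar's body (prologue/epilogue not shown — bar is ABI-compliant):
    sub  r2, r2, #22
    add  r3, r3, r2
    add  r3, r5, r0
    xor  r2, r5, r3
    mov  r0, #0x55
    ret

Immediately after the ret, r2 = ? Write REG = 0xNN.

REG = 0xb4

prologue: push r0 -> mem[0xe5]=0xac, sp=0xe5
body[0] sub  r2, r2, #22 -> r2=0x57
body[1] add  r3, r3, r2 -> r3=0x12
body[2] add  r3, r5, r0 -> r3=0x39
body[3] xor  r2, r5, r3 -> r2=0xb4
body[4] mov  r0, #0x55 -> r0=0x55
epilogue: pop r0=0xac, sp=0xe6
r2 is caller-saved -> body value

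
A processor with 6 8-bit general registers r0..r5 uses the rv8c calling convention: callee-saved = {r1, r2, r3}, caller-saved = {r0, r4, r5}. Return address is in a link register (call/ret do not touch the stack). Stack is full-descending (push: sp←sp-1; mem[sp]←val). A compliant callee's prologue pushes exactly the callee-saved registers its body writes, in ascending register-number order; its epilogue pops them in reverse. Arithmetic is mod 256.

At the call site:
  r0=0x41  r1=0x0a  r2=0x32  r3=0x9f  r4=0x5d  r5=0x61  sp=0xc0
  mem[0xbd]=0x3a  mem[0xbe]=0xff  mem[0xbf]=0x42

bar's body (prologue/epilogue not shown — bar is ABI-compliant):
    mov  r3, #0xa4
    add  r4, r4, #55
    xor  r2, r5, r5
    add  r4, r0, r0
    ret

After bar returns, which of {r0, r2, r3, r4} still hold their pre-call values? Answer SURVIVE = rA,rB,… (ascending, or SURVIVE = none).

SURVIVE = r0,r2,r3

prologue: push r2 -> mem[0xbf]=0x32, sp=0xbf
prologue: push r3 -> mem[0xbe]=0x9f, sp=0xbe
body[0] mov  r3, #0xa4 -> r3=0xa4
body[1] add  r4, r4, #55 -> r4=0x94
body[2] xor  r2, r5, r5 -> r2=0x00
body[3] add  r4, r0, r0 -> r4=0x82
epilogue: pop r3=0x9f, sp=0xbf
epilogue: pop r2=0x32, sp=0xc0
r0: caller-saved, written=False
r2: callee-saved, written=True
r3: callee-saved, written=True
r4: caller-saved, written=True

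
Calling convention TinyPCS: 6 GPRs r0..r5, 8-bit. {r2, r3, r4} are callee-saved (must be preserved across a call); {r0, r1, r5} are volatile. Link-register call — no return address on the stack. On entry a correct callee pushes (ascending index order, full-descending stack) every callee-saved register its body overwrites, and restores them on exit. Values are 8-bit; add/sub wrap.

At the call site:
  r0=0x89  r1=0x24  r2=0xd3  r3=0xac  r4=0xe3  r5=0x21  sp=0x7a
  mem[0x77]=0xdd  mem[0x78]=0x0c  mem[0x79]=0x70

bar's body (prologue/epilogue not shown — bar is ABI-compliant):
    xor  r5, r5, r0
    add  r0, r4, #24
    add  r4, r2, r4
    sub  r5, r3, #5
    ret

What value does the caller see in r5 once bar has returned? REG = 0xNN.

REG = 0xa7

prologue: push r4 → mem[0x79]=0xe3, sp=0x79
body[0] xor  r5, r5, r0 → r5=0xa8
body[1] add  r0, r4, #24 → r0=0xfb
body[2] add  r4, r2, r4 → r4=0xb6
body[3] sub  r5, r3, #5 → r5=0xa7
epilogue: pop r4=0xe3, sp=0x7a
r5 is caller-saved → body value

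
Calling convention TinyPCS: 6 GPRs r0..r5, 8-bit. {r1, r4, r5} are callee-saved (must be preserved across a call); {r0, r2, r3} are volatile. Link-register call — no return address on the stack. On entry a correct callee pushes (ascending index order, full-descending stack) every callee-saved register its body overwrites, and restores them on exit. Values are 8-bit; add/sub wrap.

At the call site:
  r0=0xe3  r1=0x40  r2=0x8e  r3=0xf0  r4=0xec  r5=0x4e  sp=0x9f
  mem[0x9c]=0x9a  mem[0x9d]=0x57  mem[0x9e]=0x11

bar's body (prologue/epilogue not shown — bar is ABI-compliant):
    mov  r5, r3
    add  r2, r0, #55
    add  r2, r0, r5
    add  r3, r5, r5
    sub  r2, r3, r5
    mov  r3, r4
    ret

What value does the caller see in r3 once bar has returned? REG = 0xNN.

prologue: push r5 → mem[0x9e]=0x4e, sp=0x9e
body[0] mov  r5, r3 → r5=0xf0
body[1] add  r2, r0, #55 → r2=0x1a
body[2] add  r2, r0, r5 → r2=0xd3
body[3] add  r3, r5, r5 → r3=0xe0
body[4] sub  r2, r3, r5 → r2=0xf0
body[5] mov  r3, r4 → r3=0xec
epilogue: pop r5=0x4e, sp=0x9f
r3 is caller-saved → body value

REG = 0xec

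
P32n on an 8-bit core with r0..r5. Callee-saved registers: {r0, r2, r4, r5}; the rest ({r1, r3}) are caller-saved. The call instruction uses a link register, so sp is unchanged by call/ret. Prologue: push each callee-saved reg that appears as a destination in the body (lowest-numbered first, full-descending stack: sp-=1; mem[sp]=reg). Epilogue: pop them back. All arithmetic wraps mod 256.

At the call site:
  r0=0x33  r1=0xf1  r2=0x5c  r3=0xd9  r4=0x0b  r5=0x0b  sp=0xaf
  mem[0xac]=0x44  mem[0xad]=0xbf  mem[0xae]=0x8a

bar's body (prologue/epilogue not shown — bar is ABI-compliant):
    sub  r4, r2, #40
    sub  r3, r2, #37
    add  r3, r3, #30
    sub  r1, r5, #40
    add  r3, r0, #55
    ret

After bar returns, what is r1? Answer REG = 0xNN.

prologue: push r4 → mem[0xae]=0x0b, sp=0xae
body[0] sub  r4, r2, #40 → r4=0x34
body[1] sub  r3, r2, #37 → r3=0x37
body[2] add  r3, r3, #30 → r3=0x55
body[3] sub  r1, r5, #40 → r1=0xe3
body[4] add  r3, r0, #55 → r3=0x6a
epilogue: pop r4=0x0b, sp=0xaf
r1 is caller-saved → body value

REG = 0xe3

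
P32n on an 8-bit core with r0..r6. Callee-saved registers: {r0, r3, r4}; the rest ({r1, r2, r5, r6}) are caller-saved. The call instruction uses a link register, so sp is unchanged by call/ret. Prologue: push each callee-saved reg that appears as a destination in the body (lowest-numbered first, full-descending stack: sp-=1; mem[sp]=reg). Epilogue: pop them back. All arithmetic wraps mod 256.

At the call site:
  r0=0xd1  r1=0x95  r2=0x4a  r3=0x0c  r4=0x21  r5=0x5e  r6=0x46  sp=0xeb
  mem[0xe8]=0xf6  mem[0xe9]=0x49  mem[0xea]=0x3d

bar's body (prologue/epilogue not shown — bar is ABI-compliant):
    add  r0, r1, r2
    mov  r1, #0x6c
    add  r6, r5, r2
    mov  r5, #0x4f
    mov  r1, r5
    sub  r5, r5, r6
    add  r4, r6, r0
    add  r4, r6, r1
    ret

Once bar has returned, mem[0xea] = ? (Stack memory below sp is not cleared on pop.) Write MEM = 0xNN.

MEM = 0xd1

prologue: push r0 -> mem[0xea]=0xd1, sp=0xea
prologue: push r4 -> mem[0xe9]=0x21, sp=0xe9
body[0] add  r0, r1, r2 -> r0=0xdf
body[1] mov  r1, #0x6c -> r1=0x6c
body[2] add  r6, r5, r2 -> r6=0xa8
body[3] mov  r5, #0x4f -> r5=0x4f
body[4] mov  r1, r5 -> r1=0x4f
body[5] sub  r5, r5, r6 -> r5=0xa7
body[6] add  r4, r6, r0 -> r4=0x87
body[7] add  r4, r6, r1 -> r4=0xf7
epilogue: pop r4=0x21, sp=0xea
epilogue: pop r0=0xd1, sp=0xeb
prologue pushed ['r0', 'r4'] at ['0xea', '0xe9']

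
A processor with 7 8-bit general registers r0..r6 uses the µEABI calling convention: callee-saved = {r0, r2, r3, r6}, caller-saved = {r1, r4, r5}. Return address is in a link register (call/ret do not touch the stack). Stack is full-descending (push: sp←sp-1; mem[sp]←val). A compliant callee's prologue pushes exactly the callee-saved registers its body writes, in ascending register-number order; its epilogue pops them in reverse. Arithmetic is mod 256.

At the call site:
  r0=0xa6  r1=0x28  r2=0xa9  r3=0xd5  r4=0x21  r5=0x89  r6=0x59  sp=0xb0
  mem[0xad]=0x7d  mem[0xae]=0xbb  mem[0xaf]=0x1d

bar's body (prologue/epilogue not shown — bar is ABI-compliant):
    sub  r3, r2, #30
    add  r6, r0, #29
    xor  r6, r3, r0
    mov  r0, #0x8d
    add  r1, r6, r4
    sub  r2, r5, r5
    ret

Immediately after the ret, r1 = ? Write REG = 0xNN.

prologue: push r0 → mem[0xaf]=0xa6, sp=0xaf
prologue: push r2 → mem[0xae]=0xa9, sp=0xae
prologue: push r3 → mem[0xad]=0xd5, sp=0xad
prologue: push r6 → mem[0xac]=0x59, sp=0xac
body[0] sub  r3, r2, #30 → r3=0x8b
body[1] add  r6, r0, #29 → r6=0xc3
body[2] xor  r6, r3, r0 → r6=0x2d
body[3] mov  r0, #0x8d → r0=0x8d
body[4] add  r1, r6, r4 → r1=0x4e
body[5] sub  r2, r5, r5 → r2=0x00
epilogue: pop r6=0x59, sp=0xad
epilogue: pop r3=0xd5, sp=0xae
epilogue: pop r2=0xa9, sp=0xaf
epilogue: pop r0=0xa6, sp=0xb0
r1 is caller-saved → body value

REG = 0x4e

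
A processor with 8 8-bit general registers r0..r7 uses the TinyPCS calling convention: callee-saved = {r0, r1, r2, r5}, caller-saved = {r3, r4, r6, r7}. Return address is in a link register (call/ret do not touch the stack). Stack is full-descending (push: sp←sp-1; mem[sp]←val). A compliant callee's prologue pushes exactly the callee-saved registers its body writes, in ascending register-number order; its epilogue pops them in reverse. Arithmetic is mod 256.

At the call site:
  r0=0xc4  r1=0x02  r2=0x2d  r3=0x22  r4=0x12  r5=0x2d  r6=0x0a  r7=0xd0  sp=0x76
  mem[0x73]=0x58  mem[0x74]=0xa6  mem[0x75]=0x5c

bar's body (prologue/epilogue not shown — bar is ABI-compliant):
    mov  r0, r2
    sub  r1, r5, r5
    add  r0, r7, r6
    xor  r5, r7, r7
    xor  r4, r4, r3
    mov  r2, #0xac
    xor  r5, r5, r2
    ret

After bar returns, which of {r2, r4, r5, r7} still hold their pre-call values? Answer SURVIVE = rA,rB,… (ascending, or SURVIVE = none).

SURVIVE = r2,r5,r7

prologue: push r0 → mem[0x75]=0xc4, sp=0x75
prologue: push r1 → mem[0x74]=0x02, sp=0x74
prologue: push r2 → mem[0x73]=0x2d, sp=0x73
prologue: push r5 → mem[0x72]=0x2d, sp=0x72
body[0] mov  r0, r2 → r0=0x2d
body[1] sub  r1, r5, r5 → r1=0x00
body[2] add  r0, r7, r6 → r0=0xda
body[3] xor  r5, r7, r7 → r5=0x00
body[4] xor  r4, r4, r3 → r4=0x30
body[5] mov  r2, #0xac → r2=0xac
body[6] xor  r5, r5, r2 → r5=0xac
epilogue: pop r5=0x2d, sp=0x73
epilogue: pop r2=0x2d, sp=0x74
epilogue: pop r1=0x02, sp=0x75
epilogue: pop r0=0xc4, sp=0x76
r2: callee-saved, written=True
r4: caller-saved, written=True
r5: callee-saved, written=True
r7: caller-saved, written=False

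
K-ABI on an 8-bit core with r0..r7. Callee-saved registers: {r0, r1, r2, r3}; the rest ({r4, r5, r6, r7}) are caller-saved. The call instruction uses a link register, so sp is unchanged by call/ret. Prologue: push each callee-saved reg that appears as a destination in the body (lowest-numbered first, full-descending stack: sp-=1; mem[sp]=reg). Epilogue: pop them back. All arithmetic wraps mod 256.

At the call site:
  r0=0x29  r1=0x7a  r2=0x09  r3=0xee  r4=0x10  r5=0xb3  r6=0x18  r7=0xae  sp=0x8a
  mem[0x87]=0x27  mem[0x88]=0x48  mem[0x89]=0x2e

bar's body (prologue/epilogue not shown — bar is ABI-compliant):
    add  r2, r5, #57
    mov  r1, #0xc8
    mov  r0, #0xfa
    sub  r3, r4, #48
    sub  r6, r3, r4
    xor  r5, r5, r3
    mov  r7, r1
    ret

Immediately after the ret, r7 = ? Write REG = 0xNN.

REG = 0xc8

prologue: push r0 -> mem[0x89]=0x29, sp=0x89
prologue: push r1 -> mem[0x88]=0x7a, sp=0x88
prologue: push r2 -> mem[0x87]=0x09, sp=0x87
prologue: push r3 -> mem[0x86]=0xee, sp=0x86
body[0] add  r2, r5, #57 -> r2=0xec
body[1] mov  r1, #0xc8 -> r1=0xc8
body[2] mov  r0, #0xfa -> r0=0xfa
body[3] sub  r3, r4, #48 -> r3=0xe0
body[4] sub  r6, r3, r4 -> r6=0xd0
body[5] xor  r5, r5, r3 -> r5=0x53
body[6] mov  r7, r1 -> r7=0xc8
epilogue: pop r3=0xee, sp=0x87
epilogue: pop r2=0x09, sp=0x88
epilogue: pop r1=0x7a, sp=0x89
epilogue: pop r0=0x29, sp=0x8a
r7 is caller-saved -> body value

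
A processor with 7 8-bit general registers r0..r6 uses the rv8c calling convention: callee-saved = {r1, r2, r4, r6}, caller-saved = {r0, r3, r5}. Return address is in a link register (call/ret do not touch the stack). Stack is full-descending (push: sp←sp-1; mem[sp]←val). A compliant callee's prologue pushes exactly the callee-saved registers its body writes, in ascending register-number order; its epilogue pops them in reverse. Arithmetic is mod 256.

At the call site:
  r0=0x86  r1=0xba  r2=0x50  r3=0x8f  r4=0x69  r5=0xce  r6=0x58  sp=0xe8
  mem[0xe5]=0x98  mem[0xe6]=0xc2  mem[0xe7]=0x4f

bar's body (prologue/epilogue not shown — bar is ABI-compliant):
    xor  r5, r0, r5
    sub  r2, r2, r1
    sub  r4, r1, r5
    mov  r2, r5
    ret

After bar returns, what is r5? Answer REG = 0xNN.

REG = 0x48

prologue: push r2 -> mem[0xe7]=0x50, sp=0xe7
prologue: push r4 -> mem[0xe6]=0x69, sp=0xe6
body[0] xor  r5, r0, r5 -> r5=0x48
body[1] sub  r2, r2, r1 -> r2=0x96
body[2] sub  r4, r1, r5 -> r4=0x72
body[3] mov  r2, r5 -> r2=0x48
epilogue: pop r4=0x69, sp=0xe7
epilogue: pop r2=0x50, sp=0xe8
r5 is caller-saved -> body value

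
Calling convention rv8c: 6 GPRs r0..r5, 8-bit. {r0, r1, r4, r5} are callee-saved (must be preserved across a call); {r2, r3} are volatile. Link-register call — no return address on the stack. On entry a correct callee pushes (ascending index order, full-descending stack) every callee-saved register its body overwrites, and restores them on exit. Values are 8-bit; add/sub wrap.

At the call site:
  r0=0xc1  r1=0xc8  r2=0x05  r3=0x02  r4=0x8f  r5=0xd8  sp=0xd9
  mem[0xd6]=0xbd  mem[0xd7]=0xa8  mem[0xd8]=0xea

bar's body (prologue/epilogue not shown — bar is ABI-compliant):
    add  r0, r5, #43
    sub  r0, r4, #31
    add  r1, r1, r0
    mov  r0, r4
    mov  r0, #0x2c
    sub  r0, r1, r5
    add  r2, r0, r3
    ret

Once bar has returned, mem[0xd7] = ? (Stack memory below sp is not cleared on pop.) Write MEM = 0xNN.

MEM = 0xc8

prologue: push r0 -> mem[0xd8]=0xc1, sp=0xd8
prologue: push r1 -> mem[0xd7]=0xc8, sp=0xd7
body[0] add  r0, r5, #43 -> r0=0x03
body[1] sub  r0, r4, #31 -> r0=0x70
body[2] add  r1, r1, r0 -> r1=0x38
body[3] mov  r0, r4 -> r0=0x8f
body[4] mov  r0, #0x2c -> r0=0x2c
body[5] sub  r0, r1, r5 -> r0=0x60
body[6] add  r2, r0, r3 -> r2=0x62
epilogue: pop r1=0xc8, sp=0xd8
epilogue: pop r0=0xc1, sp=0xd9
prologue pushed ['r0', 'r1'] at ['0xd8', '0xd7']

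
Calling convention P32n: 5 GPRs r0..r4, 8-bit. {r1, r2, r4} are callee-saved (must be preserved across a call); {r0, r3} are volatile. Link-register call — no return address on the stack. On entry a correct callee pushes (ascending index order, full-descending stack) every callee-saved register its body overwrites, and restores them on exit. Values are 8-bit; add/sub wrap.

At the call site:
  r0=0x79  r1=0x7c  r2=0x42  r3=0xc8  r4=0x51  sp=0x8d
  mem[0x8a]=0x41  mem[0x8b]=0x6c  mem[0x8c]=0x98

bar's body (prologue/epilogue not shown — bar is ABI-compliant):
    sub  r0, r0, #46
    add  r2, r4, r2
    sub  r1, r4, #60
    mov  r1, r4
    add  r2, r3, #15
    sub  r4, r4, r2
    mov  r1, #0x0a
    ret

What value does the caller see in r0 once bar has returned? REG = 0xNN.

REG = 0x4b

prologue: push r1 -> mem[0x8c]=0x7c, sp=0x8c
prologue: push r2 -> mem[0x8b]=0x42, sp=0x8b
prologue: push r4 -> mem[0x8a]=0x51, sp=0x8a
body[0] sub  r0, r0, #46 -> r0=0x4b
body[1] add  r2, r4, r2 -> r2=0x93
body[2] sub  r1, r4, #60 -> r1=0x15
body[3] mov  r1, r4 -> r1=0x51
body[4] add  r2, r3, #15 -> r2=0xd7
body[5] sub  r4, r4, r2 -> r4=0x7a
body[6] mov  r1, #0x0a -> r1=0x0a
epilogue: pop r4=0x51, sp=0x8b
epilogue: pop r2=0x42, sp=0x8c
epilogue: pop r1=0x7c, sp=0x8d
r0 is caller-saved -> body value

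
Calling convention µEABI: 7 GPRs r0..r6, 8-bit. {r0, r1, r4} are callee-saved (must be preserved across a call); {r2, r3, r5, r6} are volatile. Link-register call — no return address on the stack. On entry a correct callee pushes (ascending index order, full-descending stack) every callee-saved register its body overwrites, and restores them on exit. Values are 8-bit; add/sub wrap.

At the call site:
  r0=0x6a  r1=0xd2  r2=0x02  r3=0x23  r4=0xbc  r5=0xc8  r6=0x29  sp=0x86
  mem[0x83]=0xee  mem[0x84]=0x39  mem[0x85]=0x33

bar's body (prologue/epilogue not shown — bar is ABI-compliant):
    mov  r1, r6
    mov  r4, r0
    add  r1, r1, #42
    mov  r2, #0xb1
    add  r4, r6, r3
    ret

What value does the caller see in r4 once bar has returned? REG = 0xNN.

REG = 0xbc

prologue: push r1 -> mem[0x85]=0xd2, sp=0x85
prologue: push r4 -> mem[0x84]=0xbc, sp=0x84
body[0] mov  r1, r6 -> r1=0x29
body[1] mov  r4, r0 -> r4=0x6a
body[2] add  r1, r1, #42 -> r1=0x53
body[3] mov  r2, #0xb1 -> r2=0xb1
body[4] add  r4, r6, r3 -> r4=0x4c
epilogue: pop r4=0xbc, sp=0x85
epilogue: pop r1=0xd2, sp=0x86
r4 is callee-saved -> restored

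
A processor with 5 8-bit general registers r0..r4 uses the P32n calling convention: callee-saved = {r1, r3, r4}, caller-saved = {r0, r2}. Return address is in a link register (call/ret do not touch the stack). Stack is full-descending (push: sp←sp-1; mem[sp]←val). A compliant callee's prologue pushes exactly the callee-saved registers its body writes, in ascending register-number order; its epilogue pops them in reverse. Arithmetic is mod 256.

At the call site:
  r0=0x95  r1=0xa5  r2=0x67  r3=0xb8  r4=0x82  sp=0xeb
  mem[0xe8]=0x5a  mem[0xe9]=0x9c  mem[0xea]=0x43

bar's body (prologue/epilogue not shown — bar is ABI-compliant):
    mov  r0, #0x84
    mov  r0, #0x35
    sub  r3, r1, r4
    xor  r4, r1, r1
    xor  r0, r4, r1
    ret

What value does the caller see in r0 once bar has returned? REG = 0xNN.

REG = 0xa5

prologue: push r3 → mem[0xea]=0xb8, sp=0xea
prologue: push r4 → mem[0xe9]=0x82, sp=0xe9
body[0] mov  r0, #0x84 → r0=0x84
body[1] mov  r0, #0x35 → r0=0x35
body[2] sub  r3, r1, r4 → r3=0x23
body[3] xor  r4, r1, r1 → r4=0x00
body[4] xor  r0, r4, r1 → r0=0xa5
epilogue: pop r4=0x82, sp=0xea
epilogue: pop r3=0xb8, sp=0xeb
r0 is caller-saved → body value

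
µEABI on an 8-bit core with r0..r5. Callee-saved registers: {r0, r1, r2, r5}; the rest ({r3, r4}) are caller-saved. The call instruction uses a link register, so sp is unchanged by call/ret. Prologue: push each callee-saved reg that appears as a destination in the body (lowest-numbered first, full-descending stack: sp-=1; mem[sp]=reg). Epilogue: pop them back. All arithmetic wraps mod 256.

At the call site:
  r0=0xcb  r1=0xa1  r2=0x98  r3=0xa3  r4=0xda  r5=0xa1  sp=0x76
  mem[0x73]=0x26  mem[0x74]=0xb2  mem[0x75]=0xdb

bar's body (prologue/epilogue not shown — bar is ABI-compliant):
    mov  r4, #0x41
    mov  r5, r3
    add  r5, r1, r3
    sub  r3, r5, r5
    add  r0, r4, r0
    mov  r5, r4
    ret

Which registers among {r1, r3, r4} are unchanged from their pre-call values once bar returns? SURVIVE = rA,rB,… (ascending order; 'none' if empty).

prologue: push r0 → mem[0x75]=0xcb, sp=0x75
prologue: push r5 → mem[0x74]=0xa1, sp=0x74
body[0] mov  r4, #0x41 → r4=0x41
body[1] mov  r5, r3 → r5=0xa3
body[2] add  r5, r1, r3 → r5=0x44
body[3] sub  r3, r5, r5 → r3=0x00
body[4] add  r0, r4, r0 → r0=0x0c
body[5] mov  r5, r4 → r5=0x41
epilogue: pop r5=0xa1, sp=0x75
epilogue: pop r0=0xcb, sp=0x76
r1: callee-saved, written=False
r3: caller-saved, written=True
r4: caller-saved, written=True

SURVIVE = r1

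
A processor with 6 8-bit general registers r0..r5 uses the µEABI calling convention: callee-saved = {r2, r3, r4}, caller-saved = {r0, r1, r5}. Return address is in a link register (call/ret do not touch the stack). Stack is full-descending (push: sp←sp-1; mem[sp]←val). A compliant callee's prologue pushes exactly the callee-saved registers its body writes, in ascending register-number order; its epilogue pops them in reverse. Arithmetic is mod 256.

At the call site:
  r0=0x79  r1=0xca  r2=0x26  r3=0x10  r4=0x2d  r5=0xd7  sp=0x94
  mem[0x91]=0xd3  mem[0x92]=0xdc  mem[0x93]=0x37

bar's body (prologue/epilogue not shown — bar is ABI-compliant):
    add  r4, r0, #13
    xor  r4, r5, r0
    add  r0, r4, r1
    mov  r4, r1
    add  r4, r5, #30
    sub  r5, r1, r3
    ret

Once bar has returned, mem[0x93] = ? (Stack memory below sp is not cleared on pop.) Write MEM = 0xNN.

MEM = 0x2d

prologue: push r4 -> mem[0x93]=0x2d, sp=0x93
body[0] add  r4, r0, #13 -> r4=0x86
body[1] xor  r4, r5, r0 -> r4=0xae
body[2] add  r0, r4, r1 -> r0=0x78
body[3] mov  r4, r1 -> r4=0xca
body[4] add  r4, r5, #30 -> r4=0xf5
body[5] sub  r5, r1, r3 -> r5=0xba
epilogue: pop r4=0x2d, sp=0x94
prologue pushed ['r4'] at ['0x93']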